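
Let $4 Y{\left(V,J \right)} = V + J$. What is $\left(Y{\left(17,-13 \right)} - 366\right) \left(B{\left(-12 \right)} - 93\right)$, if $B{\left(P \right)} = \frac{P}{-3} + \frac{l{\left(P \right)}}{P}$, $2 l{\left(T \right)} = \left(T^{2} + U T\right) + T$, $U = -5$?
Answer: $35405$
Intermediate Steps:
$l{\left(T \right)} = \frac{T^{2}}{2} - 2 T$ ($l{\left(T \right)} = \frac{\left(T^{2} - 5 T\right) + T}{2} = \frac{T^{2} - 4 T}{2} = \frac{T^{2}}{2} - 2 T$)
$B{\left(P \right)} = -2 + \frac{P}{6}$ ($B{\left(P \right)} = \frac{P}{-3} + \frac{\frac{1}{2} P \left(-4 + P\right)}{P} = P \left(- \frac{1}{3}\right) + \left(-2 + \frac{P}{2}\right) = - \frac{P}{3} + \left(-2 + \frac{P}{2}\right) = -2 + \frac{P}{6}$)
$Y{\left(V,J \right)} = \frac{J}{4} + \frac{V}{4}$ ($Y{\left(V,J \right)} = \frac{V + J}{4} = \frac{J + V}{4} = \frac{J}{4} + \frac{V}{4}$)
$\left(Y{\left(17,-13 \right)} - 366\right) \left(B{\left(-12 \right)} - 93\right) = \left(\left(\frac{1}{4} \left(-13\right) + \frac{1}{4} \cdot 17\right) - 366\right) \left(\left(-2 + \frac{1}{6} \left(-12\right)\right) - 93\right) = \left(\left(- \frac{13}{4} + \frac{17}{4}\right) - 366\right) \left(\left(-2 - 2\right) - 93\right) = \left(1 - 366\right) \left(-4 - 93\right) = \left(-365\right) \left(-97\right) = 35405$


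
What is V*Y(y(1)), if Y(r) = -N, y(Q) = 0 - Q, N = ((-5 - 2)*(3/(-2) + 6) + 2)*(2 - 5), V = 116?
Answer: -10266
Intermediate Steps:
N = 177/2 (N = (-7*(3*(-1/2) + 6) + 2)*(-3) = (-7*(-3/2 + 6) + 2)*(-3) = (-7*9/2 + 2)*(-3) = (-63/2 + 2)*(-3) = -59/2*(-3) = 177/2 ≈ 88.500)
y(Q) = -Q
Y(r) = -177/2 (Y(r) = -1*177/2 = -177/2)
V*Y(y(1)) = 116*(-177/2) = -10266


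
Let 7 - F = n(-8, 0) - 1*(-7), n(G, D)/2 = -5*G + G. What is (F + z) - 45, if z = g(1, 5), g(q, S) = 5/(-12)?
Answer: -1313/12 ≈ -109.42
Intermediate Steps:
g(q, S) = -5/12 (g(q, S) = 5*(-1/12) = -5/12)
n(G, D) = -8*G (n(G, D) = 2*(-5*G + G) = 2*(-4*G) = -8*G)
F = -64 (F = 7 - (-8*(-8) - 1*(-7)) = 7 - (64 + 7) = 7 - 1*71 = 7 - 71 = -64)
z = -5/12 ≈ -0.41667
(F + z) - 45 = (-64 - 5/12) - 45 = -773/12 - 45 = -1313/12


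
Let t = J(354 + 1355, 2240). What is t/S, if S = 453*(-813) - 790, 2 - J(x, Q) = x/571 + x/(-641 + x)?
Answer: 1581395/225074708412 ≈ 7.0261e-6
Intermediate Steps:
J(x, Q) = 2 - x/571 - x/(-641 + x) (J(x, Q) = 2 - (x/571 + x/(-641 + x)) = 2 + (-x/571 - x/(-641 + x)) = 2 - x/571 - x/(-641 + x))
t = -1581395/609828 (t = (-732022 - (354 + 1355)**2 + 1212*(354 + 1355))/(571*(-641 + (354 + 1355))) = (-732022 - 1*1709**2 + 1212*1709)/(571*(-641 + 1709)) = (1/571)*(-732022 - 1*2920681 + 2071308)/1068 = (1/571)*(1/1068)*(-732022 - 2920681 + 2071308) = (1/571)*(1/1068)*(-1581395) = -1581395/609828 ≈ -2.5932)
S = -369079 (S = -368289 - 790 = -369079)
t/S = -1581395/609828/(-369079) = -1581395/609828*(-1/369079) = 1581395/225074708412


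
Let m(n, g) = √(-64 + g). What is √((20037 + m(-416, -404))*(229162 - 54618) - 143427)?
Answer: √(3497194701 + 1047264*I*√13) ≈ 59137.0 + 31.9*I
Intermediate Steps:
√((20037 + m(-416, -404))*(229162 - 54618) - 143427) = √((20037 + √(-64 - 404))*(229162 - 54618) - 143427) = √((20037 + √(-468))*174544 - 143427) = √((20037 + 6*I*√13)*174544 - 143427) = √((3497338128 + 1047264*I*√13) - 143427) = √(3497194701 + 1047264*I*√13)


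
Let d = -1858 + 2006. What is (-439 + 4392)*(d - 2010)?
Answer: -7360486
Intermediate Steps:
d = 148
(-439 + 4392)*(d - 2010) = (-439 + 4392)*(148 - 2010) = 3953*(-1862) = -7360486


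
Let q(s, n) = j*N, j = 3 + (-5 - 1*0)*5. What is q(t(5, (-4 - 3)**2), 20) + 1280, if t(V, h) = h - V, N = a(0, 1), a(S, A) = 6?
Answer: 1148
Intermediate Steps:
N = 6
j = -22 (j = 3 + (-5 + 0)*5 = 3 - 5*5 = 3 - 25 = -22)
q(s, n) = -132 (q(s, n) = -22*6 = -132)
q(t(5, (-4 - 3)**2), 20) + 1280 = -132 + 1280 = 1148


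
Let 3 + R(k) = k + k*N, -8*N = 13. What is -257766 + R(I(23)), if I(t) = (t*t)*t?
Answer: -2122987/8 ≈ -2.6537e+5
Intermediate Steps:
N = -13/8 (N = -1/8*13 = -13/8 ≈ -1.6250)
I(t) = t**3 (I(t) = t**2*t = t**3)
R(k) = -3 - 5*k/8 (R(k) = -3 + (k + k*(-13/8)) = -3 + (k - 13*k/8) = -3 - 5*k/8)
-257766 + R(I(23)) = -257766 + (-3 - 5/8*23**3) = -257766 + (-3 - 5/8*12167) = -257766 + (-3 - 60835/8) = -257766 - 60859/8 = -2122987/8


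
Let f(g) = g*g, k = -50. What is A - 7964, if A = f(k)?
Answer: -5464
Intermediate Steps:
f(g) = g**2
A = 2500 (A = (-50)**2 = 2500)
A - 7964 = 2500 - 7964 = -5464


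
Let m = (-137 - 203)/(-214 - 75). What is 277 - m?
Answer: 4689/17 ≈ 275.82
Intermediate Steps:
m = 20/17 (m = -340/(-289) = -340*(-1/289) = 20/17 ≈ 1.1765)
277 - m = 277 - 1*20/17 = 277 - 20/17 = 4689/17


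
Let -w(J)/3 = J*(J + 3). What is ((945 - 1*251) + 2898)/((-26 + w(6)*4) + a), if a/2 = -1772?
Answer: -1796/2109 ≈ -0.85159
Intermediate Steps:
w(J) = -3*J*(3 + J) (w(J) = -3*J*(J + 3) = -3*J*(3 + J))
a = -3544 (a = 2*(-1772) = -3544)
((945 - 1*251) + 2898)/((-26 + w(6)*4) + a) = ((945 - 1*251) + 2898)/((-26 - 3*6*(3 + 6)*4) - 3544) = ((945 - 251) + 2898)/((-26 - 3*6*9*4) - 3544) = (694 + 2898)/((-26 - 162*4) - 3544) = 3592/((-26 - 648) - 3544) = 3592/(-674 - 3544) = 3592/(-4218) = 3592*(-1/4218) = -1796/2109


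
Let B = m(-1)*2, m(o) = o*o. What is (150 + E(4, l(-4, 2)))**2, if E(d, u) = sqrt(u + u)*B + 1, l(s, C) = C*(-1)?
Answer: 22785 + 1208*I ≈ 22785.0 + 1208.0*I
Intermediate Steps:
m(o) = o**2
l(s, C) = -C
B = 2 (B = (-1)**2*2 = 1*2 = 2)
E(d, u) = 1 + 2*sqrt(2)*sqrt(u) (E(d, u) = sqrt(u + u)*2 + 1 = sqrt(2*u)*2 + 1 = (sqrt(2)*sqrt(u))*2 + 1 = 2*sqrt(2)*sqrt(u) + 1 = 1 + 2*sqrt(2)*sqrt(u))
(150 + E(4, l(-4, 2)))**2 = (150 + (1 + 2*sqrt(2)*sqrt(-1*2)))**2 = (150 + (1 + 2*sqrt(2)*sqrt(-2)))**2 = (150 + (1 + 2*sqrt(2)*(I*sqrt(2))))**2 = (150 + (1 + 4*I))**2 = (151 + 4*I)**2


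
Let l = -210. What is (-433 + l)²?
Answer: 413449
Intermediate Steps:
(-433 + l)² = (-433 - 210)² = (-643)² = 413449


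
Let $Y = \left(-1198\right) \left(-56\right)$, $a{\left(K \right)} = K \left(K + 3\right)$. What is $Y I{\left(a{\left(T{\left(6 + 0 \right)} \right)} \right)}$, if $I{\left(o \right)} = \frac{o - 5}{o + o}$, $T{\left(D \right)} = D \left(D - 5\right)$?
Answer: $\frac{821828}{27} \approx 30438.0$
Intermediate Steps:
$T{\left(D \right)} = D \left(-5 + D\right)$
$a{\left(K \right)} = K \left(3 + K\right)$
$Y = 67088$
$I{\left(o \right)} = \frac{-5 + o}{2 o}$
$Y I{\left(a{\left(T{\left(6 + 0 \right)} \right)} \right)} = 67088 \frac{-5 + \left(6 + 0\right) \left(-5 + \left(6 + 0\right)\right) \left(3 + \left(6 + 0\right) \left(-5 + \left(6 + 0\right)\right)\right)}{2 \left(6 + 0\right) \left(-5 + \left(6 + 0\right)\right) \left(3 + \left(6 + 0\right) \left(-5 + \left(6 + 0\right)\right)\right)} = 67088 \frac{-5 + 6 \left(-5 + 6\right) \left(3 + 6 \left(-5 + 6\right)\right)}{2 \cdot 6 \left(-5 + 6\right) \left(3 + 6 \left(-5 + 6\right)\right)} = 67088 \frac{-5 + 6 \cdot 1 \left(3 + 6 \cdot 1\right)}{2 \cdot 6 \cdot 1 \left(3 + 6 \cdot 1\right)} = 67088 \frac{-5 + 6 \left(3 + 6\right)}{2 \cdot 6 \left(3 + 6\right)} = 67088 \frac{-5 + 6 \cdot 9}{2 \cdot 6 \cdot 9} = 67088 \frac{-5 + 54}{2 \cdot 54} = 67088 \cdot \frac{1}{2} \cdot \frac{1}{54} \cdot 49 = 67088 \cdot \frac{49}{108} = \frac{821828}{27}$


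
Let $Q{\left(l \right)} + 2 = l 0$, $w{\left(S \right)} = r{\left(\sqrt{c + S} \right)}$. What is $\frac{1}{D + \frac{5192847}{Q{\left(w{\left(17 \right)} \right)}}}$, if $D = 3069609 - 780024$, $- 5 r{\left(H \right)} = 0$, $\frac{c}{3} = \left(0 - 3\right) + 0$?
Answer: $- \frac{2}{613677} \approx -3.259 \cdot 10^{-6}$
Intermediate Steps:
$c = -9$ ($c = 3 \left(\left(0 - 3\right) + 0\right) = 3 \left(-3 + 0\right) = 3 \left(-3\right) = -9$)
$r{\left(H \right)} = 0$ ($r{\left(H \right)} = \left(- \frac{1}{5}\right) 0 = 0$)
$w{\left(S \right)} = 0$
$Q{\left(l \right)} = -2$ ($Q{\left(l \right)} = -2 + l 0 = -2 + 0 = -2$)
$D = 2289585$
$\frac{1}{D + \frac{5192847}{Q{\left(w{\left(17 \right)} \right)}}} = \frac{1}{2289585 + \frac{5192847}{-2}} = \frac{1}{2289585 + 5192847 \left(- \frac{1}{2}\right)} = \frac{1}{2289585 - \frac{5192847}{2}} = \frac{1}{- \frac{613677}{2}} = - \frac{2}{613677}$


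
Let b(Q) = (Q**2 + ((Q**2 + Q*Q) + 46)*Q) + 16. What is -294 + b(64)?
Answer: 531050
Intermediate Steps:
b(Q) = 16 + Q**2 + Q*(46 + 2*Q**2) (b(Q) = (Q**2 + ((Q**2 + Q**2) + 46)*Q) + 16 = (Q**2 + (2*Q**2 + 46)*Q) + 16 = (Q**2 + (46 + 2*Q**2)*Q) + 16 = (Q**2 + Q*(46 + 2*Q**2)) + 16 = 16 + Q**2 + Q*(46 + 2*Q**2))
-294 + b(64) = -294 + (16 + 64**2 + 2*64**3 + 46*64) = -294 + (16 + 4096 + 2*262144 + 2944) = -294 + (16 + 4096 + 524288 + 2944) = -294 + 531344 = 531050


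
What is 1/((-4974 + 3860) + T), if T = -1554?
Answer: -1/2668 ≈ -0.00037481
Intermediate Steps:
1/((-4974 + 3860) + T) = 1/((-4974 + 3860) - 1554) = 1/(-1114 - 1554) = 1/(-2668) = -1/2668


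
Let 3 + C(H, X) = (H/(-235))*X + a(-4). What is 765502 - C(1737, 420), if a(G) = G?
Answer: 36124831/47 ≈ 7.6861e+5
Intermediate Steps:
C(H, X) = -7 - H*X/235 (C(H, X) = -3 + ((H/(-235))*X - 4) = -3 + ((H*(-1/235))*X - 4) = -3 + ((-H/235)*X - 4) = -3 + (-H*X/235 - 4) = -3 + (-4 - H*X/235) = -7 - H*X/235)
765502 - C(1737, 420) = 765502 - (-7 - 1/235*1737*420) = 765502 - (-7 - 145908/47) = 765502 - 1*(-146237/47) = 765502 + 146237/47 = 36124831/47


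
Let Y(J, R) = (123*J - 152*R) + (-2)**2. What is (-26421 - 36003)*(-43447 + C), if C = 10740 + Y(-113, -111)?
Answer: 1855865520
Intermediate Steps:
Y(J, R) = 4 - 152*R + 123*J (Y(J, R) = (-152*R + 123*J) + 4 = 4 - 152*R + 123*J)
C = 13717 (C = 10740 + (4 - 152*(-111) + 123*(-113)) = 10740 + (4 + 16872 - 13899) = 10740 + 2977 = 13717)
(-26421 - 36003)*(-43447 + C) = (-26421 - 36003)*(-43447 + 13717) = -62424*(-29730) = 1855865520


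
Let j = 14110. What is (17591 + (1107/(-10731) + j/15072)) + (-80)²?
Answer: 646730376503/26956272 ≈ 23992.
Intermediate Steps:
(17591 + (1107/(-10731) + j/15072)) + (-80)² = (17591 + (1107/(-10731) + 14110/15072)) + (-80)² = (17591 + (1107*(-1/10731) + 14110*(1/15072))) + 6400 = (17591 + (-369/3577 + 7055/7536)) + 6400 = (17591 + 22454951/26956272) + 6400 = 474210235703/26956272 + 6400 = 646730376503/26956272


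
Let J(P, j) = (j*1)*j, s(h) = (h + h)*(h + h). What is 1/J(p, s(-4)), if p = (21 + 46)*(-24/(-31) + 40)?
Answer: 1/4096 ≈ 0.00024414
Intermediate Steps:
s(h) = 4*h² (s(h) = (2*h)*(2*h) = 4*h²)
p = 84688/31 (p = 67*(-24*(-1/31) + 40) = 67*(24/31 + 40) = 67*(1264/31) = 84688/31 ≈ 2731.9)
J(P, j) = j² (J(P, j) = j*j = j²)
1/J(p, s(-4)) = 1/((4*(-4)²)²) = 1/((4*16)²) = 1/(64²) = 1/4096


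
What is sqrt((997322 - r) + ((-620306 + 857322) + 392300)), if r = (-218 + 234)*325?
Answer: sqrt(1621438) ≈ 1273.4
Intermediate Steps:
r = 5200 (r = 16*325 = 5200)
sqrt((997322 - r) + ((-620306 + 857322) + 392300)) = sqrt((997322 - 1*5200) + ((-620306 + 857322) + 392300)) = sqrt((997322 - 5200) + (237016 + 392300)) = sqrt(992122 + 629316) = sqrt(1621438)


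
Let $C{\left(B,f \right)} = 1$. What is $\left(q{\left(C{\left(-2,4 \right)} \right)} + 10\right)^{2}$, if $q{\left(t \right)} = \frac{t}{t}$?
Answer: $121$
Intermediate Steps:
$q{\left(t \right)} = 1$
$\left(q{\left(C{\left(-2,4 \right)} \right)} + 10\right)^{2} = \left(1 + 10\right)^{2} = 11^{2} = 121$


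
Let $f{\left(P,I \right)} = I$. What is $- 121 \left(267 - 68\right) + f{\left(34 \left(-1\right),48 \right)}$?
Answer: $-24031$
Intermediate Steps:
$- 121 \left(267 - 68\right) + f{\left(34 \left(-1\right),48 \right)} = - 121 \left(267 - 68\right) + 48 = \left(-121\right) 199 + 48 = -24079 + 48 = -24031$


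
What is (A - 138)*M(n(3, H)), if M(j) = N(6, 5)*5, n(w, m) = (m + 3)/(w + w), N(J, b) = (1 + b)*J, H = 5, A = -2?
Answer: -25200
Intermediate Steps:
N(J, b) = J*(1 + b)
n(w, m) = (3 + m)/(2*w) (n(w, m) = (3 + m)/((2*w)) = (3 + m)*(1/(2*w)) = (3 + m)/(2*w))
M(j) = 180 (M(j) = (6*(1 + 5))*5 = (6*6)*5 = 36*5 = 180)
(A - 138)*M(n(3, H)) = (-2 - 138)*180 = -140*180 = -25200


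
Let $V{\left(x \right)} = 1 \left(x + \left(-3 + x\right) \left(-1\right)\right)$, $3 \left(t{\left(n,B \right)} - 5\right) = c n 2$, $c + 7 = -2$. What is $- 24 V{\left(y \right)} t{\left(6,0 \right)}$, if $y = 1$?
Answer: $2232$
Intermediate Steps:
$c = -9$ ($c = -7 - 2 = -9$)
$t{\left(n,B \right)} = 5 - 6 n$ ($t{\left(n,B \right)} = 5 + \frac{- 9 n 2}{3} = 5 + \frac{\left(-18\right) n}{3} = 5 - 6 n$)
$V{\left(x \right)} = 3$ ($V{\left(x \right)} = 1 \left(x - \left(-3 + x\right)\right) = 1 \cdot 3 = 3$)
$- 24 V{\left(y \right)} t{\left(6,0 \right)} = \left(-24\right) 3 \left(5 - 36\right) = - 72 \left(5 - 36\right) = \left(-72\right) \left(-31\right) = 2232$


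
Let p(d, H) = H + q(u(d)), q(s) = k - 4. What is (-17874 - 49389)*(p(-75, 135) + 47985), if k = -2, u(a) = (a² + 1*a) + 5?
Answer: -3236291982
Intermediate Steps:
u(a) = 5 + a + a² (u(a) = (a² + a) + 5 = (a + a²) + 5 = 5 + a + a²)
q(s) = -6 (q(s) = -2 - 4 = -6)
p(d, H) = -6 + H (p(d, H) = H - 6 = -6 + H)
(-17874 - 49389)*(p(-75, 135) + 47985) = (-17874 - 49389)*((-6 + 135) + 47985) = -67263*(129 + 47985) = -67263*48114 = -3236291982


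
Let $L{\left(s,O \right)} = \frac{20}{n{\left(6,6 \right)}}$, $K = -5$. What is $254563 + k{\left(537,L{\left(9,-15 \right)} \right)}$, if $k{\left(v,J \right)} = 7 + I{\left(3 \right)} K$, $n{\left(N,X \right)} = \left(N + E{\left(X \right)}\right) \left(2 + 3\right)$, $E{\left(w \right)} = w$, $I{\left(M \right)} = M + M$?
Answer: $254540$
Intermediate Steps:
$I{\left(M \right)} = 2 M$
$n{\left(N,X \right)} = 5 N + 5 X$ ($n{\left(N,X \right)} = \left(N + X\right) \left(2 + 3\right) = \left(N + X\right) 5 = 5 N + 5 X$)
$L{\left(s,O \right)} = \frac{1}{3}$ ($L{\left(s,O \right)} = \frac{20}{5 \cdot 6 + 5 \cdot 6} = \frac{20}{30 + 30} = \frac{20}{60} = 20 \cdot \frac{1}{60} = \frac{1}{3}$)
$k{\left(v,J \right)} = -23$ ($k{\left(v,J \right)} = 7 + 2 \cdot 3 \left(-5\right) = 7 + 6 \left(-5\right) = 7 - 30 = -23$)
$254563 + k{\left(537,L{\left(9,-15 \right)} \right)} = 254563 - 23 = 254540$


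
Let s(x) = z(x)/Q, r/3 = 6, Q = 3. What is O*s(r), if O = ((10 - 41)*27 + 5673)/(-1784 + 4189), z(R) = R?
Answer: 2232/185 ≈ 12.065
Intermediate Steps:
r = 18 (r = 3*6 = 18)
s(x) = x/3
O = 372/185 (O = (-31*27 + 5673)/2405 = (-837 + 5673)*(1/2405) = 4836*(1/2405) = 372/185 ≈ 2.0108)
O*s(r) = 372*((⅓)*18)/185 = (372/185)*6 = 2232/185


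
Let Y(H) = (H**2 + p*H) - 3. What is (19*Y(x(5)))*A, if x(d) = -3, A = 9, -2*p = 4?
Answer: 2052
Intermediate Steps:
p = -2 (p = -1/2*4 = -2)
Y(H) = -3 + H**2 - 2*H (Y(H) = (H**2 - 2*H) - 3 = -3 + H**2 - 2*H)
(19*Y(x(5)))*A = (19*(-3 + (-3)**2 - 2*(-3)))*9 = (19*(-3 + 9 + 6))*9 = (19*12)*9 = 228*9 = 2052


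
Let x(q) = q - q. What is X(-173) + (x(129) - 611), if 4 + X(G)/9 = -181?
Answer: -2276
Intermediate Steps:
x(q) = 0
X(G) = -1665 (X(G) = -36 + 9*(-181) = -36 - 1629 = -1665)
X(-173) + (x(129) - 611) = -1665 + (0 - 611) = -1665 - 611 = -2276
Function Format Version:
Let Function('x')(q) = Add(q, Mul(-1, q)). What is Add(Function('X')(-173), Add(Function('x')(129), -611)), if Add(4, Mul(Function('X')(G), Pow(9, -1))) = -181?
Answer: -2276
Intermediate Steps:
Function('x')(q) = 0
Function('X')(G) = -1665 (Function('X')(G) = Add(-36, Mul(9, -181)) = Add(-36, -1629) = -1665)
Add(Function('X')(-173), Add(Function('x')(129), -611)) = Add(-1665, Add(0, -611)) = Add(-1665, -611) = -2276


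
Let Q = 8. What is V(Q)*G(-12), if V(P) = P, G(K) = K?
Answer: -96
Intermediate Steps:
V(Q)*G(-12) = 8*(-12) = -96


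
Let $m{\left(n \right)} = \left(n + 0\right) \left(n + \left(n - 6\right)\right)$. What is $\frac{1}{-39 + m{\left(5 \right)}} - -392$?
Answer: $\frac{7447}{19} \approx 391.95$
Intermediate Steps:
$m{\left(n \right)} = n \left(-6 + 2 n\right)$ ($m{\left(n \right)} = n \left(n + \left(n - 6\right)\right) = n \left(n + \left(-6 + n\right)\right) = n \left(-6 + 2 n\right)$)
$\frac{1}{-39 + m{\left(5 \right)}} - -392 = \frac{1}{-39 + 2 \cdot 5 \left(-3 + 5\right)} - -392 = \frac{1}{-39 + 2 \cdot 5 \cdot 2} + 392 = \frac{1}{-39 + 20} + 392 = \frac{1}{-19} + 392 = - \frac{1}{19} + 392 = \frac{7447}{19}$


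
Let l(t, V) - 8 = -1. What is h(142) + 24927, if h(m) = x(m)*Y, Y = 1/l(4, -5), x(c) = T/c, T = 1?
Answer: 24777439/994 ≈ 24927.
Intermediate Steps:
x(c) = 1/c
l(t, V) = 7 (l(t, V) = 8 - 1 = 7)
Y = ⅐ (Y = 1/7 = ⅐ ≈ 0.14286)
h(m) = 1/(7*m) (h(m) = (⅐)/m = 1/(7*m))
h(142) + 24927 = (⅐)/142 + 24927 = (⅐)*(1/142) + 24927 = 1/994 + 24927 = 24777439/994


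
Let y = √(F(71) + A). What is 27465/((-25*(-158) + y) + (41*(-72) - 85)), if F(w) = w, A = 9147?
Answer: 2279595/74941 - 27465*√9218/824351 ≈ 27.220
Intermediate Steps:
y = √9218 (y = √(71 + 9147) = √9218 ≈ 96.010)
27465/((-25*(-158) + y) + (41*(-72) - 85)) = 27465/((-25*(-158) + √9218) + (41*(-72) - 85)) = 27465/((3950 + √9218) + (-2952 - 85)) = 27465/((3950 + √9218) - 3037) = 27465/(913 + √9218)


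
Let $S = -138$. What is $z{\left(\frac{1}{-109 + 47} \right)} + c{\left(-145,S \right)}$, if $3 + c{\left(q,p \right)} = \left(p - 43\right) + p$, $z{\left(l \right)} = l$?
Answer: $- \frac{19965}{62} \approx -322.02$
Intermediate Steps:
$c{\left(q,p \right)} = -46 + 2 p$ ($c{\left(q,p \right)} = -3 + \left(\left(p - 43\right) + p\right) = -3 + \left(\left(-43 + p\right) + p\right) = -3 + \left(-43 + 2 p\right) = -46 + 2 p$)
$z{\left(\frac{1}{-109 + 47} \right)} + c{\left(-145,S \right)} = \frac{1}{-109 + 47} + \left(-46 + 2 \left(-138\right)\right) = \frac{1}{-62} - 322 = - \frac{1}{62} - 322 = - \frac{19965}{62}$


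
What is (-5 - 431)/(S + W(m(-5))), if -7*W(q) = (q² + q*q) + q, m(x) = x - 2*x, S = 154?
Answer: -3052/1023 ≈ -2.9834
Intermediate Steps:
m(x) = -x
W(q) = -2*q²/7 - q/7 (W(q) = -((q² + q*q) + q)/7 = -((q² + q²) + q)/7 = -(2*q² + q)/7 = -(q + 2*q²)/7 = -2*q²/7 - q/7)
(-5 - 431)/(S + W(m(-5))) = (-5 - 431)/(154 - (-1*(-5))*(1 + 2*(-1*(-5)))/7) = -436/(154 - ⅐*5*(1 + 2*5)) = -436/(154 - ⅐*5*(1 + 10)) = -436/(154 - ⅐*5*11) = -436/(154 - 55/7) = -436/1023/7 = -436*7/1023 = -3052/1023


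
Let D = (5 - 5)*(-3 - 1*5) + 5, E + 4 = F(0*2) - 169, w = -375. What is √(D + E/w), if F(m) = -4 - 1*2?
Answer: √30810/75 ≈ 2.3404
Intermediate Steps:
F(m) = -6 (F(m) = -4 - 2 = -6)
E = -179 (E = -4 + (-6 - 169) = -4 - 175 = -179)
D = 5 (D = 0*(-3 - 5) + 5 = 0*(-8) + 5 = 0 + 5 = 5)
√(D + E/w) = √(5 - 179/(-375)) = √(5 - 179*(-1/375)) = √(5 + 179/375) = √(2054/375) = √30810/75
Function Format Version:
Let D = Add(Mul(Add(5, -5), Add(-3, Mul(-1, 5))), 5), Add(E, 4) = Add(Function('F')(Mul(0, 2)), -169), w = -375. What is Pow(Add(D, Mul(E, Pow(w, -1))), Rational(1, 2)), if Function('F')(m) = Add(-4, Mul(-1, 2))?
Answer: Mul(Rational(1, 75), Pow(30810, Rational(1, 2))) ≈ 2.3404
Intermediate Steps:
Function('F')(m) = -6 (Function('F')(m) = Add(-4, -2) = -6)
E = -179 (E = Add(-4, Add(-6, -169)) = Add(-4, -175) = -179)
D = 5 (D = Add(Mul(0, Add(-3, -5)), 5) = Add(Mul(0, -8), 5) = Add(0, 5) = 5)
Pow(Add(D, Mul(E, Pow(w, -1))), Rational(1, 2)) = Pow(Add(5, Mul(-179, Pow(-375, -1))), Rational(1, 2)) = Pow(Add(5, Mul(-179, Rational(-1, 375))), Rational(1, 2)) = Pow(Add(5, Rational(179, 375)), Rational(1, 2)) = Pow(Rational(2054, 375), Rational(1, 2)) = Mul(Rational(1, 75), Pow(30810, Rational(1, 2)))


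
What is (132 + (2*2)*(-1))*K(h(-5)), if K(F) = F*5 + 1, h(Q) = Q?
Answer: -3072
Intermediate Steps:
K(F) = 1 + 5*F (K(F) = 5*F + 1 = 1 + 5*F)
(132 + (2*2)*(-1))*K(h(-5)) = (132 + (2*2)*(-1))*(1 + 5*(-5)) = (132 + 4*(-1))*(1 - 25) = (132 - 4)*(-24) = 128*(-24) = -3072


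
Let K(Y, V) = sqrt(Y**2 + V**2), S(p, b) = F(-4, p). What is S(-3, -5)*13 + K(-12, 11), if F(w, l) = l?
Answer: -39 + sqrt(265) ≈ -22.721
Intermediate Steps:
S(p, b) = p
K(Y, V) = sqrt(V**2 + Y**2)
S(-3, -5)*13 + K(-12, 11) = -3*13 + sqrt(11**2 + (-12)**2) = -39 + sqrt(121 + 144) = -39 + sqrt(265)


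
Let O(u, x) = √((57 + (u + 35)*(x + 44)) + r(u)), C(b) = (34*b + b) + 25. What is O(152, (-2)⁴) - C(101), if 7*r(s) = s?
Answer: -3560 + √553637/7 ≈ -3453.7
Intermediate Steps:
r(s) = s/7
C(b) = 25 + 35*b (C(b) = 35*b + 25 = 25 + 35*b)
O(u, x) = √(57 + u/7 + (35 + u)*(44 + x)) (O(u, x) = √((57 + (u + 35)*(x + 44)) + u/7) = √((57 + (35 + u)*(44 + x)) + u/7) = √(57 + u/7 + (35 + u)*(44 + x)))
O(152, (-2)⁴) - C(101) = √(78253 + 1715*(-2)⁴ + 2163*152 + 49*152*(-2)⁴)/7 - (25 + 35*101) = √(78253 + 1715*16 + 328776 + 49*152*16)/7 - (25 + 3535) = √(78253 + 27440 + 328776 + 119168)/7 - 1*3560 = √553637/7 - 3560 = -3560 + √553637/7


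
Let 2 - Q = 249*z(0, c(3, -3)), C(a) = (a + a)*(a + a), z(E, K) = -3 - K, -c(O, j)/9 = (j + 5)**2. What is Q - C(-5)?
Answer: -8315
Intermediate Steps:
c(O, j) = -9*(5 + j)**2 (c(O, j) = -9*(j + 5)**2 = -9*(5 + j)**2)
C(a) = 4*a**2 (C(a) = (2*a)*(2*a) = 4*a**2)
Q = -8215 (Q = 2 - 249*(-3 - (-9)*(5 - 3)**2) = 2 - 249*(-3 - (-9)*2**2) = 2 - 249*(-3 - (-9)*4) = 2 - 249*(-3 - 1*(-36)) = 2 - 249*(-3 + 36) = 2 - 249*33 = 2 - 1*8217 = 2 - 8217 = -8215)
Q - C(-5) = -8215 - 4*(-5)**2 = -8215 - 4*25 = -8215 - 1*100 = -8215 - 100 = -8315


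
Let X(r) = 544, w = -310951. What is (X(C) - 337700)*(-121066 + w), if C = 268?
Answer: 145657123652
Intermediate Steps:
(X(C) - 337700)*(-121066 + w) = (544 - 337700)*(-121066 - 310951) = -337156*(-432017) = 145657123652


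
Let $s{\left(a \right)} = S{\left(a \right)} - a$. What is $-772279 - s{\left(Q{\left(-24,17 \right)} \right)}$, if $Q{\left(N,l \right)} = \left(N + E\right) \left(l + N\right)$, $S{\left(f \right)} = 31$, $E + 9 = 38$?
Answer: $-772345$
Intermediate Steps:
$E = 29$ ($E = -9 + 38 = 29$)
$Q{\left(N,l \right)} = \left(29 + N\right) \left(N + l\right)$ ($Q{\left(N,l \right)} = \left(N + 29\right) \left(l + N\right) = \left(29 + N\right) \left(N + l\right)$)
$s{\left(a \right)} = 31 - a$
$-772279 - s{\left(Q{\left(-24,17 \right)} \right)} = -772279 - \left(31 - \left(\left(-24\right)^{2} + 29 \left(-24\right) + 29 \cdot 17 - 408\right)\right) = -772279 - \left(31 - \left(576 - 696 + 493 - 408\right)\right) = -772279 - \left(31 - -35\right) = -772279 - \left(31 + 35\right) = -772279 - 66 = -772345$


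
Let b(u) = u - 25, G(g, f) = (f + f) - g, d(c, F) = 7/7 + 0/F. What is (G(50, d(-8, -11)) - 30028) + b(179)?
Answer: -29922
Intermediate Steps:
d(c, F) = 1 (d(c, F) = 7*(1/7) + 0 = 1 + 0 = 1)
G(g, f) = -g + 2*f (G(g, f) = 2*f - g = -g + 2*f)
b(u) = -25 + u
(G(50, d(-8, -11)) - 30028) + b(179) = ((-1*50 + 2*1) - 30028) + (-25 + 179) = ((-50 + 2) - 30028) + 154 = (-48 - 30028) + 154 = -30076 + 154 = -29922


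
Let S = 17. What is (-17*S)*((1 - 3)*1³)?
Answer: 578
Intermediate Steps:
(-17*S)*((1 - 3)*1³) = (-17*17)*((1 - 3)*1³) = -(-578) = -289*(-2) = 578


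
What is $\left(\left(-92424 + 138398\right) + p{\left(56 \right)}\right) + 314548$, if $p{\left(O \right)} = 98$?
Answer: $360620$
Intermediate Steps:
$\left(\left(-92424 + 138398\right) + p{\left(56 \right)}\right) + 314548 = \left(\left(-92424 + 138398\right) + 98\right) + 314548 = \left(45974 + 98\right) + 314548 = 46072 + 314548 = 360620$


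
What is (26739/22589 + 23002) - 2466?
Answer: 463914443/22589 ≈ 20537.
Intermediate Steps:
(26739/22589 + 23002) - 2466 = 519618917/22589 - 2466 = 463914443/22589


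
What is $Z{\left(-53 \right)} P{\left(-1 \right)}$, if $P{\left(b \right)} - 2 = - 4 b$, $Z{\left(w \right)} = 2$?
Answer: $12$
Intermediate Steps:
$P{\left(b \right)} = 2 - 4 b$
$Z{\left(-53 \right)} P{\left(-1 \right)} = 2 \left(2 - -4\right) = 2 \left(2 + 4\right) = 2 \cdot 6 = 12$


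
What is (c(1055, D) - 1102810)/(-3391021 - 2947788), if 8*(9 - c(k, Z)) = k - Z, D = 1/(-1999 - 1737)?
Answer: 32964457769/189454323392 ≈ 0.17400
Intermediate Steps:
D = -1/3736 (D = 1/(-3736) = -1/3736 ≈ -0.00026767)
c(k, Z) = 9 - k/8 + Z/8 (c(k, Z) = 9 - (k - Z)/8 = 9 + (-k/8 + Z/8) = 9 - k/8 + Z/8)
(c(1055, D) - 1102810)/(-3391021 - 2947788) = ((9 - ⅛*1055 + (⅛)*(-1/3736)) - 1102810)/(-3391021 - 2947788) = ((9 - 1055/8 - 1/29888) - 1102810)/(-6338809) = (-3672489/29888 - 1102810)*(-1/6338809) = -32964457769/29888*(-1/6338809) = 32964457769/189454323392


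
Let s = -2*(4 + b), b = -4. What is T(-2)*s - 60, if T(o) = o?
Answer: -60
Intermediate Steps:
s = 0 (s = -2*(4 - 4) = -2*0 = 0)
T(-2)*s - 60 = -2*0 - 60 = 0 - 60 = -60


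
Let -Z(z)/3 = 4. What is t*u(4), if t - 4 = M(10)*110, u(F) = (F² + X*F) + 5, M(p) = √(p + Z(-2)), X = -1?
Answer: 68 + 1870*I*√2 ≈ 68.0 + 2644.6*I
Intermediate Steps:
Z(z) = -12 (Z(z) = -3*4 = -12)
M(p) = √(-12 + p) (M(p) = √(p - 12) = √(-12 + p))
u(F) = 5 + F² - F (u(F) = (F² - F) + 5 = 5 + F² - F)
t = 4 + 110*I*√2 (t = 4 + √(-12 + 10)*110 = 4 + √(-2)*110 = 4 + (I*√2)*110 = 4 + 110*I*√2 ≈ 4.0 + 155.56*I)
t*u(4) = (4 + 110*I*√2)*(5 + 4² - 1*4) = (4 + 110*I*√2)*(5 + 16 - 4) = (4 + 110*I*√2)*17 = 68 + 1870*I*√2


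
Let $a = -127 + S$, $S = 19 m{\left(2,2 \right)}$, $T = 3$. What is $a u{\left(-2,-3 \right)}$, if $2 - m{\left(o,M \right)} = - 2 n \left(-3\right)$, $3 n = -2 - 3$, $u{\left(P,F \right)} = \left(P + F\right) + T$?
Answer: $-202$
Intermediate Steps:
$u{\left(P,F \right)} = 3 + F + P$ ($u{\left(P,F \right)} = \left(P + F\right) + 3 = \left(F + P\right) + 3 = 3 + F + P$)
$n = - \frac{5}{3}$ ($n = \frac{-2 - 3}{3} = \frac{1}{3} \left(-5\right) = - \frac{5}{3} \approx -1.6667$)
$m{\left(o,M \right)} = 12$ ($m{\left(o,M \right)} = 2 - \left(-2\right) \left(- \frac{5}{3}\right) \left(-3\right) = 2 - \frac{10}{3} \left(-3\right) = 2 - -10 = 2 + 10 = 12$)
$S = 228$ ($S = 19 \cdot 12 = 228$)
$a = 101$ ($a = -127 + 228 = 101$)
$a u{\left(-2,-3 \right)} = 101 \left(3 - 3 - 2\right) = 101 \left(-2\right) = -202$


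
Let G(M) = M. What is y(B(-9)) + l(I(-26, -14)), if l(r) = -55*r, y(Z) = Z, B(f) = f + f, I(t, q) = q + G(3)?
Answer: 587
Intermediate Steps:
I(t, q) = 3 + q (I(t, q) = q + 3 = 3 + q)
B(f) = 2*f
y(B(-9)) + l(I(-26, -14)) = 2*(-9) - 55*(3 - 14) = -18 - 55*(-11) = -18 + 605 = 587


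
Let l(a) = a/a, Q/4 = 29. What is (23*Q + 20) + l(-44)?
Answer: 2689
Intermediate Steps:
Q = 116 (Q = 4*29 = 116)
l(a) = 1
(23*Q + 20) + l(-44) = (23*116 + 20) + 1 = (2668 + 20) + 1 = 2688 + 1 = 2689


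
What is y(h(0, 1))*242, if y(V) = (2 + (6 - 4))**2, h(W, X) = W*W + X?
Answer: 3872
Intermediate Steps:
h(W, X) = X + W**2 (h(W, X) = W**2 + X = X + W**2)
y(V) = 16 (y(V) = (2 + 2)**2 = 4**2 = 16)
y(h(0, 1))*242 = 16*242 = 3872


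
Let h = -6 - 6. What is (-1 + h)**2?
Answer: 169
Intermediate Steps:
h = -12
(-1 + h)**2 = (-1 - 12)**2 = (-13)**2 = 169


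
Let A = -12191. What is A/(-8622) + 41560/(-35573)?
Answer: 75340123/306710406 ≈ 0.24564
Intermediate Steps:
A/(-8622) + 41560/(-35573) = -12191/(-8622) + 41560/(-35573) = -12191*(-1/8622) + 41560*(-1/35573) = 12191/8622 - 41560/35573 = 75340123/306710406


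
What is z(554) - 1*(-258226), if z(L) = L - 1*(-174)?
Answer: 258954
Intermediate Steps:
z(L) = 174 + L (z(L) = L + 174 = 174 + L)
z(554) - 1*(-258226) = (174 + 554) - 1*(-258226) = 728 + 258226 = 258954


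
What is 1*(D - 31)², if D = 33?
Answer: 4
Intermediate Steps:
1*(D - 31)² = 1*(33 - 31)² = 1*2² = 1*4 = 4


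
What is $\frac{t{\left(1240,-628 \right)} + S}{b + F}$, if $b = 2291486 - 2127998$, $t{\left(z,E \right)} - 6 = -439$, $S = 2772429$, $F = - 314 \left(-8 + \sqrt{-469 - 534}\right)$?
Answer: $\frac{115037834000}{6913722947} + \frac{217601686 i \sqrt{1003}}{6913722947} \approx 16.639 + 0.99678 i$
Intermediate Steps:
$F = 2512 - 314 i \sqrt{1003}$ ($F = - 314 \left(-8 + \sqrt{-1003}\right) = - 314 \left(-8 + i \sqrt{1003}\right) = 2512 - 314 i \sqrt{1003} \approx 2512.0 - 9944.4 i$)
$t{\left(z,E \right)} = -433$ ($t{\left(z,E \right)} = 6 - 439 = -433$)
$b = 163488$
$\frac{t{\left(1240,-628 \right)} + S}{b + F} = \frac{-433 + 2772429}{163488 + \left(2512 - 314 i \sqrt{1003}\right)} = \frac{2771996}{166000 - 314 i \sqrt{1003}}$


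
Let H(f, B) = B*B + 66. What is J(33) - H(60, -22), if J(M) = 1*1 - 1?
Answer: -550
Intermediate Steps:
H(f, B) = 66 + B² (H(f, B) = B² + 66 = 66 + B²)
J(M) = 0 (J(M) = 1 - 1 = 0)
J(33) - H(60, -22) = 0 - (66 + (-22)²) = 0 - (66 + 484) = 0 - 1*550 = 0 - 550 = -550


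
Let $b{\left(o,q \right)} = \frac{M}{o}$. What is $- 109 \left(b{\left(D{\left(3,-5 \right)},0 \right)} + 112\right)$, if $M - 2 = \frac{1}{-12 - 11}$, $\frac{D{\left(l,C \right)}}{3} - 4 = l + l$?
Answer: $- \frac{561895}{46} \approx -12215.0$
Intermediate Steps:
$D{\left(l,C \right)} = 12 + 6 l$ ($D{\left(l,C \right)} = 12 + 3 \left(l + l\right) = 12 + 3 \cdot 2 l = 12 + 6 l$)
$M = \frac{45}{23}$ ($M = 2 + \frac{1}{-12 - 11} = 2 + \frac{1}{-23} = 2 - \frac{1}{23} = \frac{45}{23} \approx 1.9565$)
$b{\left(o,q \right)} = \frac{45}{23 o}$
$- 109 \left(b{\left(D{\left(3,-5 \right)},0 \right)} + 112\right) = - 109 \left(\frac{45}{23 \left(12 + 6 \cdot 3\right)} + 112\right) = - 109 \left(\frac{45}{23 \left(12 + 18\right)} + 112\right) = - 109 \left(\frac{45}{23 \cdot 30} + 112\right) = - 109 \left(\frac{45}{23} \cdot \frac{1}{30} + 112\right) = - 109 \left(\frac{3}{46} + 112\right) = \left(-109\right) \frac{5155}{46} = - \frac{561895}{46}$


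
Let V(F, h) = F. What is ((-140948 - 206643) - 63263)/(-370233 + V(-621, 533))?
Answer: 205427/185427 ≈ 1.1079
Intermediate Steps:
((-140948 - 206643) - 63263)/(-370233 + V(-621, 533)) = ((-140948 - 206643) - 63263)/(-370233 - 621) = (-347591 - 63263)/(-370854) = -410854*(-1/370854) = 205427/185427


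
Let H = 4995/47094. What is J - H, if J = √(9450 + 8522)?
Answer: -1665/15698 + 2*√4493 ≈ 133.95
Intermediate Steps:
H = 1665/15698 (H = 4995*(1/47094) = 1665/15698 ≈ 0.10606)
J = 2*√4493 (J = √17972 = 2*√4493 ≈ 134.06)
J - H = 2*√4493 - 1*1665/15698 = 2*√4493 - 1665/15698 = -1665/15698 + 2*√4493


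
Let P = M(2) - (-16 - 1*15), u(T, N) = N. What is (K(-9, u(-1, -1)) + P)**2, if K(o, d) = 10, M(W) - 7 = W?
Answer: 2500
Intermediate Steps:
M(W) = 7 + W
P = 40 (P = (7 + 2) - (-16 - 1*15) = 9 - (-16 - 15) = 9 - 1*(-31) = 9 + 31 = 40)
(K(-9, u(-1, -1)) + P)**2 = (10 + 40)**2 = 50**2 = 2500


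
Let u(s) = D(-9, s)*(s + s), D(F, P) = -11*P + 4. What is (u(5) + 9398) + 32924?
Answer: 41812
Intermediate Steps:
D(F, P) = 4 - 11*P
u(s) = 2*s*(4 - 11*s) (u(s) = (4 - 11*s)*(s + s) = (4 - 11*s)*(2*s) = 2*s*(4 - 11*s))
(u(5) + 9398) + 32924 = (2*5*(4 - 11*5) + 9398) + 32924 = (2*5*(4 - 55) + 9398) + 32924 = (2*5*(-51) + 9398) + 32924 = (-510 + 9398) + 32924 = 8888 + 32924 = 41812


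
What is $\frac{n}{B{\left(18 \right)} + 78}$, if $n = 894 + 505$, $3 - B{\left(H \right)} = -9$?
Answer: $\frac{1399}{90} \approx 15.544$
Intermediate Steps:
$B{\left(H \right)} = 12$ ($B{\left(H \right)} = 3 - -9 = 3 + 9 = 12$)
$n = 1399$
$\frac{n}{B{\left(18 \right)} + 78} = \frac{1}{12 + 78} \cdot 1399 = \frac{1}{90} \cdot 1399 = \frac{1399}{90}$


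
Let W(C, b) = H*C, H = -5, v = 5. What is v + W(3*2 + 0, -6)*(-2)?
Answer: 65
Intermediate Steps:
W(C, b) = -5*C
v + W(3*2 + 0, -6)*(-2) = 5 - 5*(3*2 + 0)*(-2) = 5 - 5*(6 + 0)*(-2) = 5 - 5*6*(-2) = 5 - 30*(-2) = 5 + 60 = 65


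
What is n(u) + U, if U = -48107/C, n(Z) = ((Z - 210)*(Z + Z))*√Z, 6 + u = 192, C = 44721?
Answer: -48107/44721 - 8928*√186 ≈ -1.2176e+5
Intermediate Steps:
u = 186 (u = -6 + 192 = 186)
n(Z) = 2*Z^(3/2)*(-210 + Z) (n(Z) = ((-210 + Z)*(2*Z))*√Z = (2*Z*(-210 + Z))*√Z = 2*Z^(3/2)*(-210 + Z))
U = -48107/44721 ≈ -1.0757
n(u) + U = 2*186^(3/2)*(-210 + 186) - 48107/44721 = 2*(186*√186)*(-24) - 48107/44721 = -8928*√186 - 48107/44721 = -48107/44721 - 8928*√186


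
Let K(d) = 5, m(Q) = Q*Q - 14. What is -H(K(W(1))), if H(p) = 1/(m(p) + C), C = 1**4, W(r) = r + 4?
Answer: -1/12 ≈ -0.083333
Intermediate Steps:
m(Q) = -14 + Q**2 (m(Q) = Q**2 - 14 = -14 + Q**2)
W(r) = 4 + r
C = 1
H(p) = 1/(-13 + p**2) (H(p) = 1/((-14 + p**2) + 1) = 1/(-13 + p**2))
-H(K(W(1))) = -1/(-13 + 5**2) = -1/(-13 + 25) = -1/12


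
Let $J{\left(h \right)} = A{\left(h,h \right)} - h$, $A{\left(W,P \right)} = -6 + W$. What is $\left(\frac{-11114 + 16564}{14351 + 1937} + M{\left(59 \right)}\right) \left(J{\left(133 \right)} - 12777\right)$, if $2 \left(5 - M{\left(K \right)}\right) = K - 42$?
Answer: $\frac{329532957}{8144} \approx 40463.0$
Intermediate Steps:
$M{\left(K \right)} = 26 - \frac{K}{2}$ ($M{\left(K \right)} = 5 - \frac{K - 42}{2} = 5 - \frac{-42 + K}{2} = 5 - \left(-21 + \frac{K}{2}\right) = 26 - \frac{K}{2}$)
$J{\left(h \right)} = -6$ ($J{\left(h \right)} = \left(-6 + h\right) - h = -6$)
$\left(\frac{-11114 + 16564}{14351 + 1937} + M{\left(59 \right)}\right) \left(J{\left(133 \right)} - 12777\right) = \left(\frac{-11114 + 16564}{14351 + 1937} + \left(26 - \frac{59}{2}\right)\right) \left(-6 - 12777\right) = \left(\frac{5450}{16288} + \left(26 - \frac{59}{2}\right)\right) \left(-12783\right) = \left(5450 \cdot \frac{1}{16288} - \frac{7}{2}\right) \left(-12783\right) = \left(\frac{2725}{8144} - \frac{7}{2}\right) \left(-12783\right) = \left(- \frac{25779}{8144}\right) \left(-12783\right) = \frac{329532957}{8144}$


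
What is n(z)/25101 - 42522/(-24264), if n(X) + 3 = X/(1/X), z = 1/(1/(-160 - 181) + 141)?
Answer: 34266639007002697/19554640789996800 ≈ 1.7524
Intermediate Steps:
z = 341/48080 (z = 1/(1/(-341) + 141) = 1/(-1/341 + 141) = 1/(48080/341) = 341/48080 ≈ 0.0070923)
n(X) = -3 + X² (n(X) = -3 + X/(1/X) = -3 + X*X = -3 + X²)
n(z)/25101 - 42522/(-24264) = (-3 + (341/48080)²)/25101 - 42522/(-24264) = (-3 + 116281/2311686400)*(1/25101) - 42522*(-1/24264) = -6934942919/2311686400*1/25101 + 7087/4044 = -6934942919/58025640326400 + 7087/4044 = 34266639007002697/19554640789996800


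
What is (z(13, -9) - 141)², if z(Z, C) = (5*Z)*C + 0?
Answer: 527076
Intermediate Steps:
z(Z, C) = 5*C*Z (z(Z, C) = 5*C*Z + 0 = 5*C*Z)
(z(13, -9) - 141)² = (5*(-9)*13 - 141)² = (-585 - 141)² = (-726)² = 527076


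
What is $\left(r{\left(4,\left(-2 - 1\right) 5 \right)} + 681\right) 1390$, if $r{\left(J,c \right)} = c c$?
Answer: $1259340$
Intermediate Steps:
$r{\left(J,c \right)} = c^{2}$
$\left(r{\left(4,\left(-2 - 1\right) 5 \right)} + 681\right) 1390 = \left(\left(\left(-2 - 1\right) 5\right)^{2} + 681\right) 1390 = \left(\left(\left(-3\right) 5\right)^{2} + 681\right) 1390 = \left(\left(-15\right)^{2} + 681\right) 1390 = \left(225 + 681\right) 1390 = 906 \cdot 1390 = 1259340$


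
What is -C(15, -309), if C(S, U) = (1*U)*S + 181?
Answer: 4454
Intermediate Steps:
C(S, U) = 181 + S*U (C(S, U) = U*S + 181 = S*U + 181 = 181 + S*U)
-C(15, -309) = -(181 + 15*(-309)) = -(181 - 4635) = -1*(-4454) = 4454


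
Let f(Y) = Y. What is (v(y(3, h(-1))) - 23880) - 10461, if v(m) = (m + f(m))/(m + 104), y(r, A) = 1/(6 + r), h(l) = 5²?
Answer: -32177515/937 ≈ -34341.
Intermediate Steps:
h(l) = 25
v(m) = 2*m/(104 + m) (v(m) = (m + m)/(m + 104) = (2*m)/(104 + m) = 2*m/(104 + m))
(v(y(3, h(-1))) - 23880) - 10461 = (2/((6 + 3)*(104 + 1/(6 + 3))) - 23880) - 10461 = (2/(9*(104 + 1/9)) - 23880) - 10461 = (2*(⅑)/(104 + ⅑) - 23880) - 10461 = (2*(⅑)/(937/9) - 23880) - 10461 = (2*(⅑)*(9/937) - 23880) - 10461 = (2/937 - 23880) - 10461 = -22375558/937 - 10461 = -32177515/937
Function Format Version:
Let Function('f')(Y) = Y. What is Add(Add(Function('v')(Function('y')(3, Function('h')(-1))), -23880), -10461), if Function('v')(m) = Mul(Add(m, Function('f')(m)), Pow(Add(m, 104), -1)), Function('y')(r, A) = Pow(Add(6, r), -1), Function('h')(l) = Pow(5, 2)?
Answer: Rational(-32177515, 937) ≈ -34341.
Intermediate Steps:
Function('h')(l) = 25
Function('v')(m) = Mul(2, m, Pow(Add(104, m), -1)) (Function('v')(m) = Mul(Add(m, m), Pow(Add(m, 104), -1)) = Mul(Mul(2, m), Pow(Add(104, m), -1)) = Mul(2, m, Pow(Add(104, m), -1)))
Add(Add(Function('v')(Function('y')(3, Function('h')(-1))), -23880), -10461) = Add(Add(Mul(2, Pow(Add(6, 3), -1), Pow(Add(104, Pow(Add(6, 3), -1)), -1)), -23880), -10461) = Add(Add(Mul(2, Pow(9, -1), Pow(Add(104, Pow(9, -1)), -1)), -23880), -10461) = Add(Add(Mul(2, Rational(1, 9), Pow(Add(104, Rational(1, 9)), -1)), -23880), -10461) = Add(Add(Mul(2, Rational(1, 9), Pow(Rational(937, 9), -1)), -23880), -10461) = Add(Add(Mul(2, Rational(1, 9), Rational(9, 937)), -23880), -10461) = Add(Add(Rational(2, 937), -23880), -10461) = Add(Rational(-22375558, 937), -10461) = Rational(-32177515, 937)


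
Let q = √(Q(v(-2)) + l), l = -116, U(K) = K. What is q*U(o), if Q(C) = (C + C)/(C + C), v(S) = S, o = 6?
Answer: 6*I*√115 ≈ 64.343*I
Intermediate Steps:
Q(C) = 1 (Q(C) = (2*C)/((2*C)) = (2*C)*(1/(2*C)) = 1)
q = I*√115 (q = √(1 - 116) = √(-115) = I*√115 ≈ 10.724*I)
q*U(o) = (I*√115)*6 = 6*I*√115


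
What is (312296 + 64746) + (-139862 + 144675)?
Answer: 381855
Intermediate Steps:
(312296 + 64746) + (-139862 + 144675) = 377042 + 4813 = 381855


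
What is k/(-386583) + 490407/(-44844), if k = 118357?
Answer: -64963536863/5778642684 ≈ -11.242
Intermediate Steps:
k/(-386583) + 490407/(-44844) = 118357/(-386583) + 490407/(-44844) = 118357*(-1/386583) + 490407*(-1/44844) = -118357/386583 - 163469/14948 = -64963536863/5778642684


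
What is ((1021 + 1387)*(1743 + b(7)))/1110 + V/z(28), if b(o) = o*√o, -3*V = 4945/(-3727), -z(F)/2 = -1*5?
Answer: 15642938653/4136970 + 8428*√7/555 ≈ 3821.4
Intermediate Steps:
z(F) = 10 (z(F) = -(-2)*5 = -2*(-5) = 10)
V = 4945/11181 (V = -4945/(3*(-3727)) = -4945*(-1)/(3*3727) = -⅓*(-4945/3727) = 4945/11181 ≈ 0.44227)
b(o) = o^(3/2)
((1021 + 1387)*(1743 + b(7)))/1110 + V/z(28) = ((1021 + 1387)*(1743 + 7^(3/2)))/1110 + (4945/11181)/10 = (2408*(1743 + 7*√7))*(1/1110) + (4945/11181)*(⅒) = (4197144 + 16856*√7)*(1/1110) + 989/22362 = (699524/185 + 8428*√7/555) + 989/22362 = 15642938653/4136970 + 8428*√7/555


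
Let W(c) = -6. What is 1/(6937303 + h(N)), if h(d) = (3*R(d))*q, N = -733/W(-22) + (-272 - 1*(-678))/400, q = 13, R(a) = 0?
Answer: 1/6937303 ≈ 1.4415e-7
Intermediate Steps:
N = 73909/600 (N = -733/(-6) + (-272 - 1*(-678))/400 = -733*(-⅙) + (-272 + 678)*(1/400) = 733/6 + 406*(1/400) = 733/6 + 203/200 = 73909/600 ≈ 123.18)
h(d) = 0 (h(d) = (3*0)*13 = 0*13 = 0)
1/(6937303 + h(N)) = 1/(6937303 + 0) = 1/6937303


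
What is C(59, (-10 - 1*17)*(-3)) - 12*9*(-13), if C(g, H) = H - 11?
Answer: 1474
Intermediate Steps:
C(g, H) = -11 + H
C(59, (-10 - 1*17)*(-3)) - 12*9*(-13) = (-11 + (-10 - 1*17)*(-3)) - 12*9*(-13) = (-11 + (-10 - 17)*(-3)) - 108*(-13) = (-11 - 27*(-3)) + 1404 = (-11 + 81) + 1404 = 70 + 1404 = 1474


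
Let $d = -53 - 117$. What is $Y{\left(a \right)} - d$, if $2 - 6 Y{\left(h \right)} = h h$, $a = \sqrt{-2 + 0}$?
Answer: $\frac{512}{3} \approx 170.67$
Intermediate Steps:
$d = -170$ ($d = -53 - 117 = -170$)
$a = i \sqrt{2}$ ($a = \sqrt{-2} = i \sqrt{2} \approx 1.4142 i$)
$Y{\left(h \right)} = \frac{1}{3} - \frac{h^{2}}{6}$ ($Y{\left(h \right)} = \frac{1}{3} - \frac{h h}{6} = \frac{1}{3} - \frac{h^{2}}{6}$)
$Y{\left(a \right)} - d = \left(\frac{1}{3} - \frac{\left(i \sqrt{2}\right)^{2}}{6}\right) - -170 = \left(\frac{1}{3} - - \frac{1}{3}\right) + 170 = \left(\frac{1}{3} + \frac{1}{3}\right) + 170 = \frac{2}{3} + 170 = \frac{512}{3}$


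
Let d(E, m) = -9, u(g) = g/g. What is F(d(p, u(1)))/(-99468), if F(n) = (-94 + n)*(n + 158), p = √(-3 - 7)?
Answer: 15347/99468 ≈ 0.15429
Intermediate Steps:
u(g) = 1
p = I*√10 (p = √(-10) = I*√10 ≈ 3.1623*I)
F(n) = (-94 + n)*(158 + n)
F(d(p, u(1)))/(-99468) = (-14852 + (-9)² + 64*(-9))/(-99468) = (-14852 + 81 - 576)*(-1/99468) = -15347*(-1/99468) = 15347/99468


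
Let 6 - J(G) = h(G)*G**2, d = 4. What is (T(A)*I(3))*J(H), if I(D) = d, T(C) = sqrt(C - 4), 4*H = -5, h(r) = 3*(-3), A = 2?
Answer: 321*I*sqrt(2)/4 ≈ 113.49*I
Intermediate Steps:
h(r) = -9
H = -5/4 (H = (1/4)*(-5) = -5/4 ≈ -1.2500)
T(C) = sqrt(-4 + C)
I(D) = 4
J(G) = 6 + 9*G**2 (J(G) = 6 - (-9)*G**2 = 6 + 9*G**2)
(T(A)*I(3))*J(H) = (sqrt(-4 + 2)*4)*(6 + 9*(-5/4)**2) = (sqrt(-2)*4)*(6 + 9*(25/16)) = ((I*sqrt(2))*4)*(6 + 225/16) = (4*I*sqrt(2))*(321/16) = 321*I*sqrt(2)/4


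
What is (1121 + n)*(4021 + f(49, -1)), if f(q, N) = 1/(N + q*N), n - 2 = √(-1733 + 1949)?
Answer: 225778027/50 + 603147*√6/25 ≈ 4.5747e+6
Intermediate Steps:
n = 2 + 6*√6 (n = 2 + √(-1733 + 1949) = 2 + √216 = 2 + 6*√6 ≈ 16.697)
f(q, N) = 1/(N + N*q)
(1121 + n)*(4021 + f(49, -1)) = (1121 + (2 + 6*√6))*(4021 + 1/((-1)*(1 + 49))) = (1123 + 6*√6)*(4021 - 1/50) = (1123 + 6*√6)*(201049/50) = 225778027/50 + 603147*√6/25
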